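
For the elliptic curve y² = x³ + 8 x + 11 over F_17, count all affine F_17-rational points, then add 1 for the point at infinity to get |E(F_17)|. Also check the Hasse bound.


Affine points = {(2, 1), (2, 16), (7, 6), (7, 11), (8, 3), (8, 14), (9, 8), (9, 9), (11, 6), (11, 11), (12, 4), (12, 13), (13, 0), (15, 2), (15, 15), (16, 6), (16, 11)}; affine count = 17; |E(F_17)| = 18.

Discriminant check: Δ ∝ 4a³ + 27b² = 4·8³ + 27·11² = 4·512 + 27·121 ≡ 11 (mod 17). Nonzero ⇒ E is nonsingular.
For each x ∈ F_17, compute rhs = x³ + 8·x + 11 mod 17, then count y ∈ F_17 with y² ≡ rhs.
  x = 0: rhs = 11, matching y values: none (0 points).
  x = 1: rhs = 3, matching y values: none (0 points).
  x = 2: rhs = 1, matching y values: 1, 16 (2 points).
  x = 3: rhs = 11, matching y values: none (0 points).
  x = 4: rhs = 5, matching y values: none (0 points).
  x = 5: rhs = 6, matching y values: none (0 points).
  x = 6: rhs = 3, matching y values: none (0 points).
  x = 7: rhs = 2, matching y values: 6, 11 (2 points).
  x = 8: rhs = 9, matching y values: 3, 14 (2 points).
  x = 9: rhs = 13, matching y values: 8, 9 (2 points).
  x = 10: rhs = 3, matching y values: none (0 points).
  x = 11: rhs = 2, matching y values: 6, 11 (2 points).
  x = 12: rhs = 16, matching y values: 4, 13 (2 points).
  x = 13: rhs = 0, matching y values: 0 (1 points).
  x = 14: rhs = 11, matching y values: none (0 points).
  x = 15: rhs = 4, matching y values: 2, 15 (2 points).
  x = 16: rhs = 2, matching y values: 6, 11 (2 points).
Total affine count: 17.
Full point count |E(F_17)| = 17 + 1 = 18.
Hasse bound: |18 − (17+1)| = |0| = 0 ≤ 2√17 ≈ 8.2462 ✓.


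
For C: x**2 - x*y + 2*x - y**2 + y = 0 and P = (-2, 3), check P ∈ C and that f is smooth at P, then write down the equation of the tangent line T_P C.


Tangent line at P: -5*x - 3*y - 1 = 0.

Step 1: f(-2, 3) = 0, so P lies on C.
Step 2: partial derivatives
  f_x(x, y) = 2*x - y + 2, f_y(x, y) = -x - 2*y + 1.
  f_x(P) = -5, f_y(P) = -3 (gradient nonzero, so P is smooth).
Step 3: tangent line at P: -5·(x − -2) + -3·(y − 3) = 0.
Expanding: -5*x - 3*y - 1 = 0.


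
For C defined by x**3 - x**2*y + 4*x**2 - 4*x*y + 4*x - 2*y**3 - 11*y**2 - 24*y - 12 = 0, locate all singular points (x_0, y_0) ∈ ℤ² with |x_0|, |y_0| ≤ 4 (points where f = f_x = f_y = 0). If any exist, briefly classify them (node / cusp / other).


Singular points: {(-2, -2)}; classification: cusp.

Compute partial derivatives:
  f_x = 3*x**2 - 2*x*y + 8*x - 4*y + 4.
  f_y = -x**2 - 4*x - 6*y**2 - 22*y - 24.
Scan x_0 ∈ {−4, ..., 4}. For each x_0, f_y(x_0, y) is a polynomial in y; find its integer roots y ∈ {−4, ..., 4}, then test f_x and f at those candidates.
  x = -4: f_y(-4, y) = -6*y**2 - 22*y - 24; no integer root y with |y| ≤ 4.
  x = -3: f_y(-3, y) = -6*y**2 - 22*y - 21; no integer root y with |y| ≤ 4.
  x = -2: f_y(-2, y) = -6*y**2 - 22*y - 20; vanishes at y ∈ {-2}. (-2, -2): f_x = 0, f = 0 — SINGULAR.
  x = -1: f_y(-1, y) = -6*y**2 - 22*y - 21; no integer root y with |y| ≤ 4.
  x = 0: f_y(0, y) = -6*y**2 - 22*y - 24; no integer root y with |y| ≤ 4.
  x = 1: f_y(1, y) = -6*y**2 - 22*y - 29; no integer root y with |y| ≤ 4.
  x = 2: f_y(2, y) = -6*y**2 - 22*y - 36; no integer root y with |y| ≤ 4.
  x = 3: f_y(3, y) = -6*y**2 - 22*y - 45; no integer root y with |y| ≤ 4.
  x = 4: f_y(4, y) = -6*y**2 - 22*y - 56; no integer root y with |y| ≤ 4.
Only singular point on the grid: (-2, -2).
Classify: substitute x = -2 + u, y = -2 + v and expand: f = u**3 - u**2*v - 2*v**3 + v**2.
No constant or linear terms (consistent with a singular point). Quadratic part: v**2. Cubic part: u**3 - u**2*v - 2*v**3.
The quadratic part v**2 is a perfect square, so there is a single (double) tangent line v = 0, i.e. y = -2. Restricting the cubic part to that line (v = 0) leaves u**3 ≠ 0, so f is not divisible by v and the branch is v² ≈ -u**3 to lowest order — this is a cusp.
Classification: cusp.


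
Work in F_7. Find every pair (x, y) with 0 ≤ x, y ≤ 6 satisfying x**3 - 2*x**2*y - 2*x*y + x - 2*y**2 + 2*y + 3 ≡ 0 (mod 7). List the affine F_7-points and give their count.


Affine F_7-points: {(0, 4), (1, 2), (1, 4), (2, 3), (2, 6), (5, 0), (5, 6)}; count = 7.

For each of the 49 pairs (x, y) ∈ F_7², evaluate f(x, y) mod 7. Record the zeros.
  x = 0: [0↦3, 1↦3, 2↦6, 3↦5, 4↦0, 5↦5, 6↦6]  zeros at y ∈ {4}
  x = 1: [0↦5, 1↦1, 2↦0, 3↦2, 4↦0, 5↦1, 6↦5]  zeros at y ∈ {2, 4}
  x = 2: [0↦6, 1↦1, 2↦6, 3↦0, 4↦4, 5↦4, 6↦0]  zeros at y ∈ {3, 6}
  x = 3: [0↦5, 1↦2, 2↦2, 3↦5, 4↦4, 5↦6, 6↦4]  zeros at y ∈ ∅
  x = 4: [0↦1, 1↦3, 2↦1, 3↦2, 4↦6, 5↦6, 6↦2]  zeros at y ∈ ∅
  x = 5: [0↦0, 1↦3, 2↦2, 3↦4, 4↦2, 5↦3, 6↦0]  zeros at y ∈ {0, 6}
  x = 6: [0↦1, 1↦1, 2↦4, 3↦3, 4↦5, 5↦3, 6↦4]  zeros at y ∈ ∅
Collecting zeros: affine points = {(0, 4), (1, 2), (1, 4), (2, 3), (2, 6), (5, 0), (5, 6)}.
Total count |C(F_7)_aff| = 7.


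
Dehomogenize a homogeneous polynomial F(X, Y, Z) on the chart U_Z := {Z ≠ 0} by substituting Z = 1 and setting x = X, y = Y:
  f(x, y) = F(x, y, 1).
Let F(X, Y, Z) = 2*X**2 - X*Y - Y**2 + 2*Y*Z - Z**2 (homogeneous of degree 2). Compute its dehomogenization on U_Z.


f(x, y) = 2*x**2 - x*y - y**2 + 2*y - 1

On U_Z we set Z = 1. Each monomial c·X^i·Y^j·Z^k in F becomes c·x^i·y^j·1^k = c·x^i·y^j.
Substituting Z = 1: F(X, Y, 1) = 2*x**2 - x*y - y**2 + 2*y - 1.
Note: deg(f) ≤ deg(F) = 2; strict inequality happens when F is divisible by Z (lost terms).


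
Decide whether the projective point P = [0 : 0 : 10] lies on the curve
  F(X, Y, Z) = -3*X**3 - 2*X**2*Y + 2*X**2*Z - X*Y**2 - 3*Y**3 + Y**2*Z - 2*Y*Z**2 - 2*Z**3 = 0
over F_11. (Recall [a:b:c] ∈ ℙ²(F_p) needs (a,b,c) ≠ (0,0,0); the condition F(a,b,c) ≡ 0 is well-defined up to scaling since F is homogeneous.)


F(0,0,10) ≡ 2 (mod 11); P is NOT on the curve.

Evaluate F(0, 0, 10) term-by-term (mod 11).
  -3*X**3 ↦ -3·0·1·1 = 0
  -2*X**2*Y ↦ -2·0·0·1 = 0
  2*X**2*Z ↦ 2·0·1·10 = 0
  -X*Y**2 ↦ -1·0·0·1 = 0
  -3*Y**3 ↦ -3·1·0·1 = 0
  Y**2*Z ↦ 1·1·0·10 = 0
  -2*Y*Z**2 ↦ -2·1·0·100 = 0
  -2*Z**3 ↦ -2·1·1·1000 = -2000
Sum: F(0, 0, 10) = (0) + (0) + (0) + (0) + (0) + (0) + (0) + (-2000) = -2000.
Reducing mod 11: -2000 ≡ 2 (mod 11).
Since F(a, b, c) ≡ 2 ≠ 0 (mod 11), P does NOT lie on the curve.


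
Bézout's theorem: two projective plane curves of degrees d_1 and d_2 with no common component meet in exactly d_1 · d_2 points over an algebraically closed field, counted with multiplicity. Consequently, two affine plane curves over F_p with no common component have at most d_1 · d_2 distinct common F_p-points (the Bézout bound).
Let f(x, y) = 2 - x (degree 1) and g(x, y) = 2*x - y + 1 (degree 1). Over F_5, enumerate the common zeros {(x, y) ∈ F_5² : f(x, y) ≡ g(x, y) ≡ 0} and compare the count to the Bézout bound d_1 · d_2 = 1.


Common zeros: {(2, 0)}; count = 1; Bézout bound = 1.

deg(f) = 1, deg(g) = 1, so Bézout bound = 1.
Scan x ∈ F_5. For each x, list the y ∈ F_5 with f(x, y) ≡ 0 and those with g(x, y) ≡ 0 (mod 5); the common zeros in that column are the intersection.
  x = 0: f ≡ 0 at y ∈ ∅; g ≡ 0 at y ∈ {1}; common: ∅.
  x = 1: f ≡ 0 at y ∈ ∅; g ≡ 0 at y ∈ {3}; common: ∅.
  x = 2: f ≡ 0 at y ∈ {0, 1, 2, 3, 4}; g ≡ 0 at y ∈ {0}; common: {0}.
  x = 3: f ≡ 0 at y ∈ ∅; g ≡ 0 at y ∈ {2}; common: ∅.
  x = 4: f ≡ 0 at y ∈ ∅; g ≡ 0 at y ∈ {4}; common: ∅.
Collecting: common zeros = {(2, 0)}, so the count is 1.
Comparison with the Bézout bound: 1 ≤ 1 = deg(f)·deg(g), as expected for curves with no common component (the bound is attained).


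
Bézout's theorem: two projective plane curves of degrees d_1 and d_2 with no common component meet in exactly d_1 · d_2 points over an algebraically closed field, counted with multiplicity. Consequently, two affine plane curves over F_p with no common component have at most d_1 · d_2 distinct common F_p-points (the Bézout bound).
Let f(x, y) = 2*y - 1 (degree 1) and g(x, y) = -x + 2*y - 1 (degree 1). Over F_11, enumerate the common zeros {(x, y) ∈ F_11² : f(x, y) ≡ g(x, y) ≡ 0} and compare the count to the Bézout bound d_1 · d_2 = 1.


Common zeros: {(0, 6)}; count = 1; Bézout bound = 1.

deg(f) = 1, deg(g) = 1, so Bézout bound = 1.
Scan x ∈ F_11. For each x, list the y ∈ F_11 with f(x, y) ≡ 0 and those with g(x, y) ≡ 0 (mod 11); the common zeros in that column are the intersection.
  x = 0: f ≡ 0 at y ∈ {6}; g ≡ 0 at y ∈ {6}; common: {6}.
  x = 1: f ≡ 0 at y ∈ {6}; g ≡ 0 at y ∈ {1}; common: ∅.
  x = 2: f ≡ 0 at y ∈ {6}; g ≡ 0 at y ∈ {7}; common: ∅.
  x = 3: f ≡ 0 at y ∈ {6}; g ≡ 0 at y ∈ {2}; common: ∅.
  x = 4: f ≡ 0 at y ∈ {6}; g ≡ 0 at y ∈ {8}; common: ∅.
  x = 5: f ≡ 0 at y ∈ {6}; g ≡ 0 at y ∈ {3}; common: ∅.
  x = 6: f ≡ 0 at y ∈ {6}; g ≡ 0 at y ∈ {9}; common: ∅.
  x = 7: f ≡ 0 at y ∈ {6}; g ≡ 0 at y ∈ {4}; common: ∅.
  x = 8: f ≡ 0 at y ∈ {6}; g ≡ 0 at y ∈ {10}; common: ∅.
  x = 9: f ≡ 0 at y ∈ {6}; g ≡ 0 at y ∈ {5}; common: ∅.
  x = 10: f ≡ 0 at y ∈ {6}; g ≡ 0 at y ∈ {0}; common: ∅.
Collecting: common zeros = {(0, 6)}, so the count is 1.
Comparison with the Bézout bound: 1 ≤ 1 = deg(f)·deg(g), as expected for curves with no common component (the bound is attained).


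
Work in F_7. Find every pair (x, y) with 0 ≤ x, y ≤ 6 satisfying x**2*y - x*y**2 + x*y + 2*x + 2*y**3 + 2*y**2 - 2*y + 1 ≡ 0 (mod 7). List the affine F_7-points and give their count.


Affine F_7-points: {(0, 2), (1, 4), (3, 0), (5, 4)}; count = 4.

For each of the 49 pairs (x, y) ∈ F_7², evaluate f(x, y) mod 7. Record the zeros.
  x = 0: [0↦1, 1↦3, 2↦0, 3↦4, 4↦6, 5↦4, 6↦3]  zeros at y ∈ {2}
  x = 1: [0↦3, 1↦6, 2↦2, 3↦3, 4↦0, 5↦5, 6↦2]  zeros at y ∈ {4}
  x = 2: [0↦5, 1↦4, 2↦1, 3↦1, 4↦2, 5↦2, 6↦6]  zeros at y ∈ ∅
  x = 3: [0↦0, 1↦4, 2↦4, 3↦5, 4↦5, 5↦2, 6↦1]  zeros at y ∈ {0}
  x = 4: [0↦2, 1↦6, 2↦4, 3↦1, 4↦2, 5↦5, 6↦1]  zeros at y ∈ ∅
  x = 5: [0↦4, 1↦3, 2↦1, 3↦3, 4↦0, 5↦4, 6↦6]  zeros at y ∈ {4}
  x = 6: [0↦6, 1↦2, 2↦2, 3↦4, 4↦6, 5↦6, 6↦2]  zeros at y ∈ ∅
Collecting zeros: affine points = {(0, 2), (1, 4), (3, 0), (5, 4)}.
Total count |C(F_7)_aff| = 4.


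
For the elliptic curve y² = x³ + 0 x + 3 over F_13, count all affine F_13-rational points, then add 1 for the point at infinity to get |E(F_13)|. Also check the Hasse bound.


Affine points = {(0, 4), (0, 9), (1, 2), (1, 11), (3, 2), (3, 11), (9, 2), (9, 11)}; affine count = 8; |E(F_13)| = 9.

Discriminant check: Δ ∝ 4a³ + 27b² = 4·0³ + 27·3² = 4·0 + 27·9 ≡ 9 (mod 13). Nonzero ⇒ E is nonsingular.
For each x ∈ F_13, compute rhs = x³ + 0·x + 3 mod 13, then count y ∈ F_13 with y² ≡ rhs.
  x = 0: rhs = 3, matching y values: 4, 9 (2 points).
  x = 1: rhs = 4, matching y values: 2, 11 (2 points).
  x = 2: rhs = 11, matching y values: none (0 points).
  x = 3: rhs = 4, matching y values: 2, 11 (2 points).
  x = 4: rhs = 2, matching y values: none (0 points).
  x = 5: rhs = 11, matching y values: none (0 points).
  x = 6: rhs = 11, matching y values: none (0 points).
  x = 7: rhs = 8, matching y values: none (0 points).
  x = 8: rhs = 8, matching y values: none (0 points).
  x = 9: rhs = 4, matching y values: 2, 11 (2 points).
  x = 10: rhs = 2, matching y values: none (0 points).
  x = 11: rhs = 8, matching y values: none (0 points).
  x = 12: rhs = 2, matching y values: none (0 points).
Total affine count: 8.
Full point count |E(F_13)| = 8 + 1 = 9.
Hasse bound: |9 − (13+1)| = |-5| = 5 ≤ 2√13 ≈ 7.2111 ✓.


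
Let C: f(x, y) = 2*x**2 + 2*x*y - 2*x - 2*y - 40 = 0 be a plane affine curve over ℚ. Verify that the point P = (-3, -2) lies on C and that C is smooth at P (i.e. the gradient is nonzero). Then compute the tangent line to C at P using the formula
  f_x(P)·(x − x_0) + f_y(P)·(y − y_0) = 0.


Tangent line at P: -18*x - 8*y - 70 = 0.

Step 1: f(-3, -2) = 0, so P lies on C.
Step 2: partial derivatives
  f_x(x, y) = 4*x + 2*y - 2, f_y(x, y) = 2*x - 2.
  f_x(P) = -18, f_y(P) = -8 (gradient nonzero, so P is smooth).
Step 3: tangent line at P: -18·(x − -3) + -8·(y − -2) = 0.
Expanding: -18*x - 8*y - 70 = 0.


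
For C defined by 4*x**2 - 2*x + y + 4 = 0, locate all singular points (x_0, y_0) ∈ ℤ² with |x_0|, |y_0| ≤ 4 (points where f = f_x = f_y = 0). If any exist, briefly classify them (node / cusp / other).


No singular points in the scanned grid; C is smooth there.

Compute partial derivatives:
  f_x = 8*x - 2.
  f_y = 1.
f_y = 1 is a nonzero constant, so f_y never vanishes: no point (x, y) can satisfy f = f_x = f_y = 0. In particular no (x, y) ∈ {−4, ..., 4}² is singular; the curve is smooth.


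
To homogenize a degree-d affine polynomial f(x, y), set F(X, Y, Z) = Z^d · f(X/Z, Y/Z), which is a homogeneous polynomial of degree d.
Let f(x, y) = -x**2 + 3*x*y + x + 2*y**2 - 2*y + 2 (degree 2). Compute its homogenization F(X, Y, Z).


F(X, Y, Z) = -X**2 + 3*X*Y + X*Z + 2*Y**2 - 2*Y*Z + 2*Z**2

deg(f) = 2.
Substitute x = X/Z, y = Y/Z into f, then multiply by Z^2.
  monomial -1·x^2·y^0 ↦ -1·X^2·Y^0·Z^0.
  monomial 3·x^1·y^1 ↦ 3·X^1·Y^1·Z^0.
  monomial 1·x^1·y^0 ↦ 1·X^1·Y^0·Z^1.
  monomial 2·x^0·y^2 ↦ 2·X^0·Y^2·Z^0.
  monomial -2·x^0·y^1 ↦ -2·X^0·Y^1·Z^1.
  monomial 2·x^0·y^0 ↦ 2·X^0·Y^0·Z^2.
Collecting: F(X, Y, Z) = -X**2 + 3*X*Y + X*Z + 2*Y**2 - 2*Y*Z + 2*Z**2.


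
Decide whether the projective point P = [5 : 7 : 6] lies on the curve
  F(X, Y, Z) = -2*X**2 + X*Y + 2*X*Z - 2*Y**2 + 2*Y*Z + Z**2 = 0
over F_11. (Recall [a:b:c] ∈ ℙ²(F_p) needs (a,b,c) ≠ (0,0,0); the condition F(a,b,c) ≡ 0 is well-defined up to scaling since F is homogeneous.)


F(5,7,6) ≡ 1 (mod 11); P is NOT on the curve.

Evaluate F(5, 7, 6) term-by-term (mod 11).
  -2*X**2 ↦ -2·25·1·1 = -50
  X*Y ↦ 1·5·7·1 = 35
  2*X*Z ↦ 2·5·1·6 = 60
  -2*Y**2 ↦ -2·1·49·1 = -98
  2*Y*Z ↦ 2·1·7·6 = 84
  Z**2 ↦ 1·1·1·36 = 36
Sum: F(5, 7, 6) = (-50) + (35) + (60) + (-98) + (84) + (36) = 67.
Reducing mod 11: 67 ≡ 1 (mod 11).
Since F(a, b, c) ≡ 1 ≠ 0 (mod 11), P does NOT lie on the curve.


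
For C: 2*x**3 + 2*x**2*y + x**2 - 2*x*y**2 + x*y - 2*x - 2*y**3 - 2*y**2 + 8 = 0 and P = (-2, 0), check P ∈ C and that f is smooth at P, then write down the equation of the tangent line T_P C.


Tangent line at P: 18*x + 6*y + 36 = 0.

Step 1: f(-2, 0) = 0, so P lies on C.
Step 2: partial derivatives
  f_x(x, y) = 6*x**2 + 4*x*y + 2*x - 2*y**2 + y - 2, f_y(x, y) = 2*x**2 - 4*x*y + x - 6*y**2 - 4*y.
  f_x(P) = 18, f_y(P) = 6 (gradient nonzero, so P is smooth).
Step 3: tangent line at P: 18·(x − -2) + 6·(y − 0) = 0.
Expanding: 18*x + 6*y + 36 = 0.


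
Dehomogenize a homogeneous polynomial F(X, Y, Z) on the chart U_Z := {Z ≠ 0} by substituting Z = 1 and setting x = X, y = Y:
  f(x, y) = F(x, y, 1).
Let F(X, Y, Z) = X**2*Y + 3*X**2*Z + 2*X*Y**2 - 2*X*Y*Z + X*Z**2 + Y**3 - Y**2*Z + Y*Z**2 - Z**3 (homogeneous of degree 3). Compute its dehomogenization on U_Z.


f(x, y) = x**2*y + 3*x**2 + 2*x*y**2 - 2*x*y + x + y**3 - y**2 + y - 1

On U_Z we set Z = 1. Each monomial c·X^i·Y^j·Z^k in F becomes c·x^i·y^j·1^k = c·x^i·y^j.
Substituting Z = 1: F(X, Y, 1) = x**2*y + 3*x**2 + 2*x*y**2 - 2*x*y + x + y**3 - y**2 + y - 1.
Note: deg(f) ≤ deg(F) = 3; strict inequality happens when F is divisible by Z (lost terms).


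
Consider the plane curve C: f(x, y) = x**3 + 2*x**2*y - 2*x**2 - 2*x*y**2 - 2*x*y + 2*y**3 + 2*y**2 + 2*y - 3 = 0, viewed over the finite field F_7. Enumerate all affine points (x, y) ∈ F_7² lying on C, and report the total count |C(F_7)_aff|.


Affine F_7-points: {(1, 1), (1, 3), (3, 4), (3, 6), (4, 5), (5, 2), (6, 4)}; count = 7.

For each of the 49 pairs (x, y) ∈ F_7², evaluate f(x, y) mod 7. Record the zeros.
  x = 0: [0↦4, 1↦3, 2↦4, 3↦5, 4↦4, 5↦6, 6↦2]  zeros at y ∈ ∅
  x = 1: [0↦3, 1↦0, 2↦2, 3↦0, 4↦6, 5↦4, 6↦6]  zeros at y ∈ {1, 3}
  x = 2: [0↦4, 1↦3, 2↦3, 3↦2, 4↦5, 5↦3, 6↦1]  zeros at y ∈ ∅
  x = 3: [0↦6, 1↦4, 2↦6, 3↦3, 4↦0, 5↦2, 6↦0]  zeros at y ∈ {4, 6}
  x = 4: [0↦1, 1↦2, 2↦3, 3↦2, 4↦4, 5↦0, 6↦2]  zeros at y ∈ {5}
  x = 5: [0↦2, 1↦3, 2↦0, 3↦5, 4↦2, 5↦3, 6↦6]  zeros at y ∈ {2}
  x = 6: [0↦1, 1↦6, 2↦3, 3↦4, 4↦0, 5↦3, 6↦4]  zeros at y ∈ {4}
Collecting zeros: affine points = {(1, 1), (1, 3), (3, 4), (3, 6), (4, 5), (5, 2), (6, 4)}.
Total count |C(F_7)_aff| = 7.


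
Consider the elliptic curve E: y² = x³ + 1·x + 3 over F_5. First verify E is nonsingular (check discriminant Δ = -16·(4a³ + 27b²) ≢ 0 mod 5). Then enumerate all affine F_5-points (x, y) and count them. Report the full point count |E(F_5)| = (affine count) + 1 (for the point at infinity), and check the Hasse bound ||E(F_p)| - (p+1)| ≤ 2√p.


Affine points = {(1, 0), (4, 1), (4, 4)}; affine count = 3; |E(F_5)| = 4.

Discriminant check: Δ ∝ 4a³ + 27b² = 4·1³ + 27·3² = 4·1 + 27·9 ≡ 2 (mod 5). Nonzero ⇒ E is nonsingular.
For each x ∈ F_5, compute rhs = x³ + 1·x + 3 mod 5, then count y ∈ F_5 with y² ≡ rhs.
  x = 0: rhs = 3, matching y values: none (0 points).
  x = 1: rhs = 0, matching y values: 0 (1 points).
  x = 2: rhs = 3, matching y values: none (0 points).
  x = 3: rhs = 3, matching y values: none (0 points).
  x = 4: rhs = 1, matching y values: 1, 4 (2 points).
Total affine count: 3.
Full point count |E(F_5)| = 3 + 1 = 4.
Hasse bound: |4 − (5+1)| = |-2| = 2 ≤ 2√5 ≈ 4.4721 ✓.


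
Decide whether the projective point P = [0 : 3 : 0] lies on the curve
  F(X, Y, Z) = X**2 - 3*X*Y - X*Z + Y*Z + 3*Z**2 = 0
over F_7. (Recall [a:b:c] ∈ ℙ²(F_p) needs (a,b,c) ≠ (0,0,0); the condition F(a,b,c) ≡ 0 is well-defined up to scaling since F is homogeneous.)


F(0,3,0) ≡ 0 (mod 7); P is on the curve.

Evaluate F(0, 3, 0) term-by-term (mod 7).
  X**2 ↦ 1·0·1·1 = 0
  -3*X*Y ↦ -3·0·3·1 = 0
  -X*Z ↦ -1·0·1·0 = 0
  Y*Z ↦ 1·1·3·0 = 0
  3*Z**2 ↦ 3·1·1·0 = 0
Sum: F(0, 3, 0) = (0) + (0) + (0) + (0) + (0) = 0.
Reducing mod 7: 0 ≡ 0 (mod 7).
Since F(a, b, c) ≡ 0 (mod 7), P lies on the curve.


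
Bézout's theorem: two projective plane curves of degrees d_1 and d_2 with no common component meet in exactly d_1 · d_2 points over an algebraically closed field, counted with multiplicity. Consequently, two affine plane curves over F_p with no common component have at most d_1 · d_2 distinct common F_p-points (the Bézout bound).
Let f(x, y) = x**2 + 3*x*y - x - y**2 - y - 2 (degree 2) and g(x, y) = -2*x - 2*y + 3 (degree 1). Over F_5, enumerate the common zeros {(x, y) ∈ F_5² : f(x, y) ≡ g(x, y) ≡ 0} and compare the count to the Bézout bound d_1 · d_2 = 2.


Common zeros: {(1, 3), (4, 0)}; count = 2; Bézout bound = 2.

deg(f) = 2, deg(g) = 1, so Bézout bound = 2.
Scan x ∈ F_5. For each x, list the y ∈ F_5 with f(x, y) ≡ 0 and those with g(x, y) ≡ 0 (mod 5); the common zeros in that column are the intersection.
  x = 0: f ≡ 0 at y ∈ ∅; g ≡ 0 at y ∈ {4}; common: ∅.
  x = 1: f ≡ 0 at y ∈ {3, 4}; g ≡ 0 at y ∈ {3}; common: {3}.
  x = 2: f ≡ 0 at y ∈ {0}; g ≡ 0 at y ∈ {2}; common: ∅.
  x = 3: f ≡ 0 at y ∈ {4}; g ≡ 0 at y ∈ {1}; common: ∅.
  x = 4: f ≡ 0 at y ∈ {0, 1}; g ≡ 0 at y ∈ {0}; common: {0}.
Collecting: common zeros = {(1, 3), (4, 0)}, so the count is 2.
Comparison with the Bézout bound: 2 ≤ 2 = deg(f)·deg(g), as expected for curves with no common component (the bound is attained).


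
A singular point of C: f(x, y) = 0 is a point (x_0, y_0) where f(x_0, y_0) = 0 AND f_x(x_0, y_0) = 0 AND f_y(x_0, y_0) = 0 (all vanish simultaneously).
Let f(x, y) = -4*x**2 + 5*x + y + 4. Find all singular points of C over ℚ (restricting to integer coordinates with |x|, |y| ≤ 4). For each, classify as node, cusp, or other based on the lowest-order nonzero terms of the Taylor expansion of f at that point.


No singular points in the scanned grid; C is smooth there.

Compute partial derivatives:
  f_x = 5 - 8*x.
  f_y = 1.
f_y = 1 is a nonzero constant, so f_y never vanishes: no point (x, y) can satisfy f = f_x = f_y = 0. In particular no (x, y) ∈ {−4, ..., 4}² is singular; the curve is smooth.


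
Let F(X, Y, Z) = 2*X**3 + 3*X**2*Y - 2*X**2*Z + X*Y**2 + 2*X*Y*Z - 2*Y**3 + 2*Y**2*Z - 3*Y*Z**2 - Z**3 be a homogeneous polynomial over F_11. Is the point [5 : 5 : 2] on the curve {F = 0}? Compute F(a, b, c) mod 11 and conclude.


F(5,5,2) ≡ 4 (mod 11); P is NOT on the curve.

Evaluate F(5, 5, 2) term-by-term (mod 11).
  2*X**3 ↦ 2·125·1·1 = 250
  3*X**2*Y ↦ 3·25·5·1 = 375
  -2*X**2*Z ↦ -2·25·1·2 = -100
  X*Y**2 ↦ 1·5·25·1 = 125
  2*X*Y*Z ↦ 2·5·5·2 = 100
  -2*Y**3 ↦ -2·1·125·1 = -250
  2*Y**2*Z ↦ 2·1·25·2 = 100
  -3*Y*Z**2 ↦ -3·1·5·4 = -60
  -Z**3 ↦ -1·1·1·8 = -8
Sum: F(5, 5, 2) = (250) + (375) + (-100) + (125) + (100) + (-250) + (100) + (-60) + (-8) = 532.
Reducing mod 11: 532 ≡ 4 (mod 11).
Since F(a, b, c) ≡ 4 ≠ 0 (mod 11), P does NOT lie on the curve.


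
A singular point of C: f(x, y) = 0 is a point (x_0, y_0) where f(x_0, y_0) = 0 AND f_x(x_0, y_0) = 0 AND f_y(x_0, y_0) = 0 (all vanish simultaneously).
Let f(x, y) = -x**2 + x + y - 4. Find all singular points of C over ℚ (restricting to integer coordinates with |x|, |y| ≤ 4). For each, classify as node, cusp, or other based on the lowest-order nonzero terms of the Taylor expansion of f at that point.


No singular points in the scanned grid; C is smooth there.

Compute partial derivatives:
  f_x = 1 - 2*x.
  f_y = 1.
f_y = 1 is a nonzero constant, so f_y never vanishes: no point (x, y) can satisfy f = f_x = f_y = 0. In particular no (x, y) ∈ {−4, ..., 4}² is singular; the curve is smooth.


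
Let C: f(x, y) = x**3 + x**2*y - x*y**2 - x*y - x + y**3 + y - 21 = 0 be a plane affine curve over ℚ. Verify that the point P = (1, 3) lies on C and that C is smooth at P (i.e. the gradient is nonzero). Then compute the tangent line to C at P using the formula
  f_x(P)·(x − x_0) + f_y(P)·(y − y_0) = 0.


Tangent line at P: -4*x + 22*y - 62 = 0.

Step 1: f(1, 3) = 0, so P lies on C.
Step 2: partial derivatives
  f_x(x, y) = 3*x**2 + 2*x*y - y**2 - y - 1, f_y(x, y) = x**2 - 2*x*y - x + 3*y**2 + 1.
  f_x(P) = -4, f_y(P) = 22 (gradient nonzero, so P is smooth).
Step 3: tangent line at P: -4·(x − 1) + 22·(y − 3) = 0.
Expanding: -4*x + 22*y - 62 = 0.


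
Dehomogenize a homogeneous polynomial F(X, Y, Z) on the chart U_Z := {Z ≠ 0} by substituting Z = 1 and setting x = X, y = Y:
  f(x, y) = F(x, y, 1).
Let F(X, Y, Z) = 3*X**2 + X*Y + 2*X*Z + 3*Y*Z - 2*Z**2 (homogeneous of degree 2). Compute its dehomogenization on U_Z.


f(x, y) = 3*x**2 + x*y + 2*x + 3*y - 2

On U_Z we set Z = 1. Each monomial c·X^i·Y^j·Z^k in F becomes c·x^i·y^j·1^k = c·x^i·y^j.
Substituting Z = 1: F(X, Y, 1) = 3*x**2 + x*y + 2*x + 3*y - 2.
Note: deg(f) ≤ deg(F) = 2; strict inequality happens when F is divisible by Z (lost terms).


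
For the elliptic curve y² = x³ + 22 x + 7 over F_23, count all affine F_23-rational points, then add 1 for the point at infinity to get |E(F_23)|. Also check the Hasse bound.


Affine points = {(2, 6), (2, 17), (3, 10), (3, 13), (5, 9), (5, 14), (10, 10), (10, 13), (11, 4), (11, 19), (13, 11), (13, 12), (14, 0), (15, 3), (15, 20), (16, 4), (16, 19), (17, 2), (17, 21), (18, 5), (18, 18), (19, 4), (19, 19), (20, 11), (20, 12), (21, 1), (21, 22)}; affine count = 27; |E(F_23)| = 28.

Discriminant check: Δ ∝ 4a³ + 27b² = 4·22³ + 27·7² = 4·10648 + 27·49 ≡ 8 (mod 23). Nonzero ⇒ E is nonsingular.
For each x ∈ F_23, compute rhs = x³ + 22·x + 7 mod 23, then count y ∈ F_23 with y² ≡ rhs.
  x = 0: rhs = 7, matching y values: none (0 points).
  x = 1: rhs = 7, matching y values: none (0 points).
  x = 2: rhs = 13, matching y values: 6, 17 (2 points).
  x = 3: rhs = 8, matching y values: 10, 13 (2 points).
  x = 4: rhs = 21, matching y values: none (0 points).
  x = 5: rhs = 12, matching y values: 9, 14 (2 points).
  x = 6: rhs = 10, matching y values: none (0 points).
  x = 7: rhs = 21, matching y values: none (0 points).
  x = 8: rhs = 5, matching y values: none (0 points).
  x = 9: rhs = 14, matching y values: none (0 points).
  x = 10: rhs = 8, matching y values: 10, 13 (2 points).
  x = 11: rhs = 16, matching y values: 4, 19 (2 points).
  x = 12: rhs = 21, matching y values: none (0 points).
  x = 13: rhs = 6, matching y values: 11, 12 (2 points).
  x = 14: rhs = 0, matching y values: 0 (1 points).
  x = 15: rhs = 9, matching y values: 3, 20 (2 points).
  x = 16: rhs = 16, matching y values: 4, 19 (2 points).
  x = 17: rhs = 4, matching y values: 2, 21 (2 points).
  x = 18: rhs = 2, matching y values: 5, 18 (2 points).
  x = 19: rhs = 16, matching y values: 4, 19 (2 points).
  x = 20: rhs = 6, matching y values: 11, 12 (2 points).
  x = 21: rhs = 1, matching y values: 1, 22 (2 points).
  x = 22: rhs = 7, matching y values: none (0 points).
Total affine count: 27.
Full point count |E(F_23)| = 27 + 1 = 28.
Hasse bound: |28 − (23+1)| = |4| = 4 ≤ 2√23 ≈ 9.5917 ✓.


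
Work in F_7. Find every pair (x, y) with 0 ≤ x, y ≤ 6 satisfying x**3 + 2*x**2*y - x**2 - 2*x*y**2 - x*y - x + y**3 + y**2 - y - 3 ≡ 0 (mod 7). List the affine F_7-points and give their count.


Affine F_7-points: {(0, 2), (1, 2), (1, 3), (2, 3), (2, 4), (3, 2), (4, 5), (6, 3)}; count = 8.

For each of the 49 pairs (x, y) ∈ F_7², evaluate f(x, y) mod 7. Record the zeros.
  x = 0: [0↦4, 1↦5, 2↦0, 3↦2, 4↦3, 5↦2, 6↦5]  zeros at y ∈ {2}
  x = 1: [0↦3, 1↦3, 2↦0, 3↦0, 4↦2, 5↦5, 6↦1]  zeros at y ∈ {2, 3}
  x = 2: [0↦6, 1↦2, 2↦5, 3↦0, 4↦0, 5↦4, 6↦4]  zeros at y ∈ {3, 4}
  x = 3: [0↦5, 1↦1, 2↦0, 3↦1, 4↦3, 5↦5, 6↦6]  zeros at y ∈ {2}
  x = 4: [0↦6, 1↦6, 2↦5, 3↦2, 4↦3, 5↦0, 6↦6]  zeros at y ∈ {5}
  x = 5: [0↦1, 1↦2, 2↦5, 3↦2, 4↦6, 5↦2, 6↦3]  zeros at y ∈ ∅
  x = 6: [0↦3, 1↦2, 2↦6, 3↦0, 4↦4, 5↦3, 6↦3]  zeros at y ∈ {3}
Collecting zeros: affine points = {(0, 2), (1, 2), (1, 3), (2, 3), (2, 4), (3, 2), (4, 5), (6, 3)}.
Total count |C(F_7)_aff| = 8.


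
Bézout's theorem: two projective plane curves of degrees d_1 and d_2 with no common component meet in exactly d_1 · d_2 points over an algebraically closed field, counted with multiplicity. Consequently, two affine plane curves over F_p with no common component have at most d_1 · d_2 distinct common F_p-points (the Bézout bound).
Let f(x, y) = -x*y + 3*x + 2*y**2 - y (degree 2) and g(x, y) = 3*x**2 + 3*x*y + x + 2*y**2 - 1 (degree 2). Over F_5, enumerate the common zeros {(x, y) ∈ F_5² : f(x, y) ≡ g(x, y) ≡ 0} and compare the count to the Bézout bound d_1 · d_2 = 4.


Common zeros: {(1, 3), (4, 3)}; count = 2; Bézout bound = 4.

deg(f) = 2, deg(g) = 2, so Bézout bound = 4.
Scan x ∈ F_5. For each x, list the y ∈ F_5 with f(x, y) ≡ 0 and those with g(x, y) ≡ 0 (mod 5); the common zeros in that column are the intersection.
  x = 0: f ≡ 0 at y ∈ {0, 3}; g ≡ 0 at y ∈ ∅; common: ∅.
  x = 1: f ≡ 0 at y ∈ {3}; g ≡ 0 at y ∈ {3}; common: {3}.
  x = 2: f ≡ 0 at y ∈ {1, 3}; g ≡ 0 at y ∈ ∅; common: ∅.
  x = 3: f ≡ 0 at y ∈ {3, 4}; g ≡ 0 at y ∈ {1, 2}; common: ∅.
  x = 4: f ≡ 0 at y ∈ {2, 3}; g ≡ 0 at y ∈ {1, 3}; common: {3}.
Collecting: common zeros = {(1, 3), (4, 3)}, so the count is 2.
Comparison with the Bézout bound: 2 ≤ 4 = deg(f)·deg(g), as expected for curves with no common component (the affine F_5-count falls short of the bound because intersections may lie at infinity, over extension fields, or carry multiplicity).


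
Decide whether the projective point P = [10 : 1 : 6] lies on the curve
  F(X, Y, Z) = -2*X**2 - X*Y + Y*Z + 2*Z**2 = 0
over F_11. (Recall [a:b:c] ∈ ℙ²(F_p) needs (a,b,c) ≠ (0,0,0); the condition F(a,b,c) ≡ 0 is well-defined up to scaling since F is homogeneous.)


F(10,1,6) ≡ 0 (mod 11); P is on the curve.

Evaluate F(10, 1, 6) term-by-term (mod 11).
  -2*X**2 ↦ -2·100·1·1 = -200
  -X*Y ↦ -1·10·1·1 = -10
  Y*Z ↦ 1·1·1·6 = 6
  2*Z**2 ↦ 2·1·1·36 = 72
Sum: F(10, 1, 6) = (-200) + (-10) + (6) + (72) = -132.
Reducing mod 11: -132 ≡ 0 (mod 11).
Since F(a, b, c) ≡ 0 (mod 11), P lies on the curve.


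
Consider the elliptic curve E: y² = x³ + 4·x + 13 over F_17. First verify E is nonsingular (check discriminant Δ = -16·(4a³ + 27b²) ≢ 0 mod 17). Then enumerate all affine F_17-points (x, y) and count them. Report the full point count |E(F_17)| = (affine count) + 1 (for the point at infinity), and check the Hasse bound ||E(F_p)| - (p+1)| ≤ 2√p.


Affine points = {(0, 8), (0, 9), (1, 1), (1, 16), (3, 1), (3, 16), (4, 5), (4, 12), (6, 7), (6, 10), (8, 8), (8, 9), (9, 8), (9, 9), (10, 4), (10, 13), (12, 2), (12, 15), (13, 1), (13, 16), (14, 5), (14, 12), (16, 5), (16, 12)}; affine count = 24; |E(F_17)| = 25.

Discriminant check: Δ ∝ 4a³ + 27b² = 4·4³ + 27·13² = 4·64 + 27·169 ≡ 8 (mod 17). Nonzero ⇒ E is nonsingular.
For each x ∈ F_17, compute rhs = x³ + 4·x + 13 mod 17, then count y ∈ F_17 with y² ≡ rhs.
  x = 0: rhs = 13, matching y values: 8, 9 (2 points).
  x = 1: rhs = 1, matching y values: 1, 16 (2 points).
  x = 2: rhs = 12, matching y values: none (0 points).
  x = 3: rhs = 1, matching y values: 1, 16 (2 points).
  x = 4: rhs = 8, matching y values: 5, 12 (2 points).
  x = 5: rhs = 5, matching y values: none (0 points).
  x = 6: rhs = 15, matching y values: 7, 10 (2 points).
  x = 7: rhs = 10, matching y values: none (0 points).
  x = 8: rhs = 13, matching y values: 8, 9 (2 points).
  x = 9: rhs = 13, matching y values: 8, 9 (2 points).
  x = 10: rhs = 16, matching y values: 4, 13 (2 points).
  x = 11: rhs = 11, matching y values: none (0 points).
  x = 12: rhs = 4, matching y values: 2, 15 (2 points).
  x = 13: rhs = 1, matching y values: 1, 16 (2 points).
  x = 14: rhs = 8, matching y values: 5, 12 (2 points).
  x = 15: rhs = 14, matching y values: none (0 points).
  x = 16: rhs = 8, matching y values: 5, 12 (2 points).
Total affine count: 24.
Full point count |E(F_17)| = 24 + 1 = 25.
Hasse bound: |25 − (17+1)| = |7| = 7 ≤ 2√17 ≈ 8.2462 ✓.


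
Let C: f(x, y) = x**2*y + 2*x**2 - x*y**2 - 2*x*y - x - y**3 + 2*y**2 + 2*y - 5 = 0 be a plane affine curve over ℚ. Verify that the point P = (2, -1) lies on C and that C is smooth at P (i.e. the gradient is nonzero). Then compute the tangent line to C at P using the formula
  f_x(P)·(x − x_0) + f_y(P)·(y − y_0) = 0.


Tangent line at P: 4*x - y - 9 = 0.

Step 1: f(2, -1) = 0, so P lies on C.
Step 2: partial derivatives
  f_x(x, y) = 2*x*y + 4*x - y**2 - 2*y - 1, f_y(x, y) = x**2 - 2*x*y - 2*x - 3*y**2 + 4*y + 2.
  f_x(P) = 4, f_y(P) = -1 (gradient nonzero, so P is smooth).
Step 3: tangent line at P: 4·(x − 2) + -1·(y − -1) = 0.
Expanding: 4*x - y - 9 = 0.


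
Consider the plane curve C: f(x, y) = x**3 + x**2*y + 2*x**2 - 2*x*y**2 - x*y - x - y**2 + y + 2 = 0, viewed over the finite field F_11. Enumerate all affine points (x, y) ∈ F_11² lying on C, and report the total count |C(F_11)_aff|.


Affine F_11-points: {(0, 2), (0, 10), (1, 5), (1, 10), (3, 0), (3, 1), (4, 5), (5, 7), (7, 2), (7, 6), (9, 6), (9, 10), (10, 3), (10, 5)}; count = 14.

For each of the 121 pairs (x, y) ∈ F_11², evaluate f(x, y) mod 11. Record the zeros.
  x = 0: [0↦2, 1↦2, 2↦0, 3↦7, 4↦1, 5↦4, 6↦5, 7↦4, 8↦1, 9↦7, 10↦0]  zeros at y ∈ {2, 10}
  x = 1: [0↦4, 1↦2, 2↦5, 3↦2, 4↦4, 5↦0, 6↦1, 7↦7, 8↦7, 9↦1, 10↦0]  zeros at y ∈ {5, 10}
  x = 2: [0↦5, 1↦3, 2↦2, 3↦2, 4↦3, 5↦5, 6↦8, 7↦1, 8↦6, 9↦1, 10↦8]  zeros at y ∈ ∅
  x = 3: [0↦0, 1↦0, 2↦8, 3↦2, 4↦4, 5↦3, 6↦10, 7↦3, 8↦4, 9↦2, 10↦8]  zeros at y ∈ {0, 1}
  x = 4: [0↦6, 1↦10, 2↦7, 3↦8, 4↦2, 5↦0, 6↦2, 7↦8, 8↦7, 9↦10, 10↦6]  zeros at y ∈ {5}
  x = 5: [0↦7, 1↦6, 2↦5, 3↦4, 4↦3, 5↦2, 6↦1, 7↦0, 8↦10, 9↦9, 10↦8]  zeros at y ∈ {7}
  x = 6: [0↦9, 1↦5, 2↦8, 3↦7, 4↦2, 5↦4, 6↦2, 7↦7, 8↦8, 9↦5, 10↦9]  zeros at y ∈ ∅
  x = 7: [0↦7, 1↦2, 2↦0, 3↦1, 4↦5, 5↦1, 6↦0, 7↦2, 8↦7, 9↦4, 10↦4]  zeros at y ∈ {2, 6}
  x = 8: [0↦7, 1↦3, 2↦9, 3↦3, 4↦7, 5↦10, 6↦1, 7↦2, 8↦2, 9↦1, 10↦10]  zeros at y ∈ ∅
  x = 9: [0↦4, 1↦3, 2↦8, 3↦8, 4↦3, 5↦4, 6↦0, 7↦2, 8↦10, 9↦2, 10↦0]  zeros at y ∈ {6, 10}
  x = 10: [0↦4, 1↦8, 2↦3, 3↦0, 4↦10, 5↦0, 6↦3, 7↦8, 8↦4, 9↦2, 10↦2]  zeros at y ∈ {3, 5}
Collecting zeros: affine points = {(0, 2), (0, 10), (1, 5), (1, 10), (3, 0), (3, 1), (4, 5), (5, 7), (7, 2), (7, 6), (9, 6), (9, 10), (10, 3), (10, 5)}.
Total count |C(F_11)_aff| = 14.


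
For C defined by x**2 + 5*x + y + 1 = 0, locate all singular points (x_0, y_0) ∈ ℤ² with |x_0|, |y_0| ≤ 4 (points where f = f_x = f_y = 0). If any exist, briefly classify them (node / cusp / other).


No singular points in the scanned grid; C is smooth there.

Compute partial derivatives:
  f_x = 2*x + 5.
  f_y = 1.
f_y = 1 is a nonzero constant, so f_y never vanishes: no point (x, y) can satisfy f = f_x = f_y = 0. In particular no (x, y) ∈ {−4, ..., 4}² is singular; the curve is smooth.


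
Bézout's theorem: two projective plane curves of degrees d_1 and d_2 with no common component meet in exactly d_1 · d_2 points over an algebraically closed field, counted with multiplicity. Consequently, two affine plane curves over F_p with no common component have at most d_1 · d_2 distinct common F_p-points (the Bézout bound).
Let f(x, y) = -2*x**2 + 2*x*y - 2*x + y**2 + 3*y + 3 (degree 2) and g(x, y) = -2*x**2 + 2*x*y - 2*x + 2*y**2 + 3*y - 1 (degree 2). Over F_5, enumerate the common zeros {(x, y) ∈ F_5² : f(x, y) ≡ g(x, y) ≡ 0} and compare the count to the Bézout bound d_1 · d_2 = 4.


Common zeros: {(3, 3), (4, 3)}; count = 2; Bézout bound = 4.

deg(f) = 2, deg(g) = 2, so Bézout bound = 4.
Scan x ∈ F_5. For each x, list the y ∈ F_5 with f(x, y) ≡ 0 and those with g(x, y) ≡ 0 (mod 5); the common zeros in that column are the intersection.
  x = 0: f ≡ 0 at y ∈ ∅; g ≡ 0 at y ∈ ∅; common: ∅.
  x = 1: f ≡ 0 at y ∈ {1, 4}; g ≡ 0 at y ∈ {0}; common: ∅.
  x = 2: f ≡ 0 at y ∈ {4}; g ≡ 0 at y ∈ ∅; common: ∅.
  x = 3: f ≡ 0 at y ∈ {3}; g ≡ 0 at y ∈ {0, 3}; common: {3}.
  x = 4: f ≡ 0 at y ∈ {1, 3}; g ≡ 0 at y ∈ {3, 4}; common: {3}.
Collecting: common zeros = {(3, 3), (4, 3)}, so the count is 2.
Comparison with the Bézout bound: 2 ≤ 4 = deg(f)·deg(g), as expected for curves with no common component (the affine F_5-count falls short of the bound because intersections may lie at infinity, over extension fields, or carry multiplicity).


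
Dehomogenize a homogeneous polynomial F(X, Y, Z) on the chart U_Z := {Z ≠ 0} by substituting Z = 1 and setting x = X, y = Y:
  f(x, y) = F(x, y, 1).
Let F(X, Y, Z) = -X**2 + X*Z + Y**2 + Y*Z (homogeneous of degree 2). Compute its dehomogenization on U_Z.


f(x, y) = -x**2 + x + y**2 + y

On U_Z we set Z = 1. Each monomial c·X^i·Y^j·Z^k in F becomes c·x^i·y^j·1^k = c·x^i·y^j.
Substituting Z = 1: F(X, Y, 1) = -x**2 + x + y**2 + y.
Note: deg(f) ≤ deg(F) = 2; strict inequality happens when F is divisible by Z (lost terms).


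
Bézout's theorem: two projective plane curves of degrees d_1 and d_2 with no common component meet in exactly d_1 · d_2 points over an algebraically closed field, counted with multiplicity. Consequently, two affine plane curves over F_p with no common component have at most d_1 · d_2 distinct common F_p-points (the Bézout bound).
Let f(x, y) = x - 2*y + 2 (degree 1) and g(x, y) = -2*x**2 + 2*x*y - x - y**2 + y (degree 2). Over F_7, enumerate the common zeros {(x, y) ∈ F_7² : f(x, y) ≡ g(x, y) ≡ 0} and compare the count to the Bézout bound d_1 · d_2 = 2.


Common zeros: {(0, 1), (6, 4)}; count = 2; Bézout bound = 2.

deg(f) = 1, deg(g) = 2, so Bézout bound = 2.
Scan x ∈ F_7. For each x, list the y ∈ F_7 with f(x, y) ≡ 0 and those with g(x, y) ≡ 0 (mod 7); the common zeros in that column are the intersection.
  x = 0: f ≡ 0 at y ∈ {1}; g ≡ 0 at y ∈ {0, 1}; common: {1}.
  x = 1: f ≡ 0 at y ∈ {5}; g ≡ 0 at y ∈ {4, 6}; common: ∅.
  x = 2: f ≡ 0 at y ∈ {2}; g ≡ 0 at y ∈ ∅; common: ∅.
  x = 3: f ≡ 0 at y ∈ {6}; g ≡ 0 at y ∈ {0}; common: ∅.
  x = 4: f ≡ 0 at y ∈ {3}; g ≡ 0 at y ∈ {1}; common: ∅.
  x = 5: f ≡ 0 at y ∈ {0}; g ≡ 0 at y ∈ ∅; common: ∅.
  x = 6: f ≡ 0 at y ∈ {4}; g ≡ 0 at y ∈ {2, 4}; common: {4}.
Collecting: common zeros = {(0, 1), (6, 4)}, so the count is 2.
Comparison with the Bézout bound: 2 ≤ 2 = deg(f)·deg(g), as expected for curves with no common component (the bound is attained).


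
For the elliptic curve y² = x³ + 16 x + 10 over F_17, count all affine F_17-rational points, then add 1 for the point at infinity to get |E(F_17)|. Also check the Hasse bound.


Affine points = {(2, 4), (2, 13), (3, 0), (4, 6), (4, 11), (6, 4), (6, 13), (8, 2), (8, 15), (9, 4), (9, 13), (11, 2), (11, 15), (12, 3), (12, 14), (13, 1), (13, 16), (15, 2), (15, 15)}; affine count = 19; |E(F_17)| = 20.

Discriminant check: Δ ∝ 4a³ + 27b² = 4·16³ + 27·10² = 4·4096 + 27·100 ≡ 10 (mod 17). Nonzero ⇒ E is nonsingular.
For each x ∈ F_17, compute rhs = x³ + 16·x + 10 mod 17, then count y ∈ F_17 with y² ≡ rhs.
  x = 0: rhs = 10, matching y values: none (0 points).
  x = 1: rhs = 10, matching y values: none (0 points).
  x = 2: rhs = 16, matching y values: 4, 13 (2 points).
  x = 3: rhs = 0, matching y values: 0 (1 points).
  x = 4: rhs = 2, matching y values: 6, 11 (2 points).
  x = 5: rhs = 11, matching y values: none (0 points).
  x = 6: rhs = 16, matching y values: 4, 13 (2 points).
  x = 7: rhs = 6, matching y values: none (0 points).
  x = 8: rhs = 4, matching y values: 2, 15 (2 points).
  x = 9: rhs = 16, matching y values: 4, 13 (2 points).
  x = 10: rhs = 14, matching y values: none (0 points).
  x = 11: rhs = 4, matching y values: 2, 15 (2 points).
  x = 12: rhs = 9, matching y values: 3, 14 (2 points).
  x = 13: rhs = 1, matching y values: 1, 16 (2 points).
  x = 14: rhs = 3, matching y values: none (0 points).
  x = 15: rhs = 4, matching y values: 2, 15 (2 points).
  x = 16: rhs = 10, matching y values: none (0 points).
Total affine count: 19.
Full point count |E(F_17)| = 19 + 1 = 20.
Hasse bound: |20 − (17+1)| = |2| = 2 ≤ 2√17 ≈ 8.2462 ✓.


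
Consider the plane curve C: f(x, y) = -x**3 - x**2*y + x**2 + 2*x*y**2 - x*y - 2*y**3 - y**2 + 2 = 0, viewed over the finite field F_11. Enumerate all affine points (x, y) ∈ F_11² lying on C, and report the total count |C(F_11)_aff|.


Affine F_11-points: {(1, 7), (2, 7), (3, 9), (5, 1), (6, 5), (8, 6), (10, 3)}; count = 7.

For each of the 121 pairs (x, y) ∈ F_11², evaluate f(x, y) mod 11. Record the zeros.
  x = 0: [0↦2, 1↦10, 2↦4, 3↦5, 4↦1, 5↦2, 6↦7, 7↦4, 8↦3, 9↦3, 10↦3]  zeros at y ∈ ∅
  x = 1: [0↦2, 1↦10, 2↦8, 3↦6, 4↦3, 5↦9, 6↦1, 7↦0, 8↦5, 9↦4, 10↦7]  zeros at y ∈ {7}
  x = 2: [0↦9, 1↦4, 2↦4, 3↦8, 4↦4, 5↦2, 6↦1, 7↦0, 8↦9, 9↦5, 10↦9]  zeros at y ∈ {7}
  x = 3: [0↦6, 1↦8, 2↦8, 3↦5, 4↦9, 5↦8, 6↦1, 7↦9, 8↦9, 9↦0, 10↦3]  zeros at y ∈ {9}
  x = 4: [0↦9, 1↦5, 2↦3, 3↦2, 4↦1, 5↦10, 6↦6, 7↦10, 8↦10, 9↦5, 10↦5]  zeros at y ∈ ∅
  x = 5: [0↦1, 1↦0, 2↦5, 3↦4, 4↦7, 5↦2, 6↦10, 7↦8, 8↦6, 9↦3, 10↦9]  zeros at y ∈ {1}
  x = 6: [0↦9, 1↦9, 2↦8, 3↦5, 4↦10, 5↦0, 6↦7, 7↦8, 8↦2, 9↦10, 10↦9]  zeros at y ∈ {5}
  x = 7: [0↦5, 1↦4, 2↦6, 3↦10, 4↦4, 5↦9, 6↦2, 7↦4, 8↦3, 9↦9, 10↦10]  zeros at y ∈ ∅
  x = 8: [0↦5, 1↦1, 2↦4, 3↦2, 4↦5, 5↦1, 6↦0, 7↦1, 8↦3, 9↦5, 10↦6]  zeros at y ∈ {6}
  x = 9: [0↦3, 1↦5, 2↦7, 3↦8, 4↦7, 5↦3, 6↦6, 7↦4, 8↦7, 9↦3, 10↦2]  zeros at y ∈ ∅
  x = 10: [0↦4, 1↦10, 2↦9, 3↦0, 4↦4, 5↦9, 6↦3, 7↦7, 8↦9, 9↦8, 10↦3]  zeros at y ∈ {3}
Collecting zeros: affine points = {(1, 7), (2, 7), (3, 9), (5, 1), (6, 5), (8, 6), (10, 3)}.
Total count |C(F_11)_aff| = 7.
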